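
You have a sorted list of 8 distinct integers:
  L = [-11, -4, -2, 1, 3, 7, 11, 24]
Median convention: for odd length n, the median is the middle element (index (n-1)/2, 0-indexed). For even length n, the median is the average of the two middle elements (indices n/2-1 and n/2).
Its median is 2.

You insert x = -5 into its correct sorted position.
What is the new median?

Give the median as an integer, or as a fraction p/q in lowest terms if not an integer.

Old list (sorted, length 8): [-11, -4, -2, 1, 3, 7, 11, 24]
Old median = 2
Insert x = -5
Old length even (8). Middle pair: indices 3,4 = 1,3.
New length odd (9). New median = single middle element.
x = -5: 1 elements are < x, 7 elements are > x.
New sorted list: [-11, -5, -4, -2, 1, 3, 7, 11, 24]
New median = 1

Answer: 1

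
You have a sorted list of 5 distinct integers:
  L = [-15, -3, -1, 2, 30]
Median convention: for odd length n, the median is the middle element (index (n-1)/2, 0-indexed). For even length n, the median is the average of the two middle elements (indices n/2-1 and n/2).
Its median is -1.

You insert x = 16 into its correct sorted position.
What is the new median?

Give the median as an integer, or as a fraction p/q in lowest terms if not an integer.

Answer: 1/2

Derivation:
Old list (sorted, length 5): [-15, -3, -1, 2, 30]
Old median = -1
Insert x = 16
Old length odd (5). Middle was index 2 = -1.
New length even (6). New median = avg of two middle elements.
x = 16: 4 elements are < x, 1 elements are > x.
New sorted list: [-15, -3, -1, 2, 16, 30]
New median = 1/2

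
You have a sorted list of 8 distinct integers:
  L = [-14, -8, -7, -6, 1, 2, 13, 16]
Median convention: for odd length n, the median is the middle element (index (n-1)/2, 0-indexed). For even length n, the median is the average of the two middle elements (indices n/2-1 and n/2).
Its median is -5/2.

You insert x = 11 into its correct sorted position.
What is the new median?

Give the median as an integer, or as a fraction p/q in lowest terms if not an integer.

Old list (sorted, length 8): [-14, -8, -7, -6, 1, 2, 13, 16]
Old median = -5/2
Insert x = 11
Old length even (8). Middle pair: indices 3,4 = -6,1.
New length odd (9). New median = single middle element.
x = 11: 6 elements are < x, 2 elements are > x.
New sorted list: [-14, -8, -7, -6, 1, 2, 11, 13, 16]
New median = 1

Answer: 1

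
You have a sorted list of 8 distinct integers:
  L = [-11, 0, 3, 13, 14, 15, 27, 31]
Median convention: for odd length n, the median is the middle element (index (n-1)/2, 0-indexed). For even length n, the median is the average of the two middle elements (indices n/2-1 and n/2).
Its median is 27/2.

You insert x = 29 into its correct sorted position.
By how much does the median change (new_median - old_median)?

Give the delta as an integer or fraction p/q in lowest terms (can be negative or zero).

Old median = 27/2
After inserting x = 29: new sorted = [-11, 0, 3, 13, 14, 15, 27, 29, 31]
New median = 14
Delta = 14 - 27/2 = 1/2

Answer: 1/2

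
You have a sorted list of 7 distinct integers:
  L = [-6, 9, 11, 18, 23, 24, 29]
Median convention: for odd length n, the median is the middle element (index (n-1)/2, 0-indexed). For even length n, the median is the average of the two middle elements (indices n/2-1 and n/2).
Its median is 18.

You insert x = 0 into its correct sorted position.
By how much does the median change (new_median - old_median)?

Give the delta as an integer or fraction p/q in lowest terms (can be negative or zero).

Old median = 18
After inserting x = 0: new sorted = [-6, 0, 9, 11, 18, 23, 24, 29]
New median = 29/2
Delta = 29/2 - 18 = -7/2

Answer: -7/2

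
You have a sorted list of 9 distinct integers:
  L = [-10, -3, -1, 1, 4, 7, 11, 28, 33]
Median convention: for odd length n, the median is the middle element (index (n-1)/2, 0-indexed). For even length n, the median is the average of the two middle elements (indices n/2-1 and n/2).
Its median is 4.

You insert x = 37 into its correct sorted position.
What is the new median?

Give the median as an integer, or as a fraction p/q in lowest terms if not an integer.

Old list (sorted, length 9): [-10, -3, -1, 1, 4, 7, 11, 28, 33]
Old median = 4
Insert x = 37
Old length odd (9). Middle was index 4 = 4.
New length even (10). New median = avg of two middle elements.
x = 37: 9 elements are < x, 0 elements are > x.
New sorted list: [-10, -3, -1, 1, 4, 7, 11, 28, 33, 37]
New median = 11/2

Answer: 11/2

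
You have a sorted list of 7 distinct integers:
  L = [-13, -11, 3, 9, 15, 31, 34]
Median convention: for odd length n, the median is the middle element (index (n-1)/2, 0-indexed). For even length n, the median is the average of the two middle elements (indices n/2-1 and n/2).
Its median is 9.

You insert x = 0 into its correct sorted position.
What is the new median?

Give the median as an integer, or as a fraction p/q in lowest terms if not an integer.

Old list (sorted, length 7): [-13, -11, 3, 9, 15, 31, 34]
Old median = 9
Insert x = 0
Old length odd (7). Middle was index 3 = 9.
New length even (8). New median = avg of two middle elements.
x = 0: 2 elements are < x, 5 elements are > x.
New sorted list: [-13, -11, 0, 3, 9, 15, 31, 34]
New median = 6

Answer: 6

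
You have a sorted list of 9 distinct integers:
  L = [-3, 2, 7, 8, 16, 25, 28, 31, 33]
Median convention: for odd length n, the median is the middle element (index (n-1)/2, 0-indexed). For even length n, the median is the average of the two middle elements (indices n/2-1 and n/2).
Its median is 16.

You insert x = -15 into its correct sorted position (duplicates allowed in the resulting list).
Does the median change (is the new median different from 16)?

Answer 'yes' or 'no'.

Old median = 16
Insert x = -15
New median = 12
Changed? yes

Answer: yes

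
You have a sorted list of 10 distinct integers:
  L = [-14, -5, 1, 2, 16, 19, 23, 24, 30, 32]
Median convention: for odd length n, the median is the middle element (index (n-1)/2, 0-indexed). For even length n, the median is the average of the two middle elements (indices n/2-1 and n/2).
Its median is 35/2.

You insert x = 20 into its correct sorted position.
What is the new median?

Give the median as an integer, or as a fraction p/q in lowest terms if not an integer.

Old list (sorted, length 10): [-14, -5, 1, 2, 16, 19, 23, 24, 30, 32]
Old median = 35/2
Insert x = 20
Old length even (10). Middle pair: indices 4,5 = 16,19.
New length odd (11). New median = single middle element.
x = 20: 6 elements are < x, 4 elements are > x.
New sorted list: [-14, -5, 1, 2, 16, 19, 20, 23, 24, 30, 32]
New median = 19

Answer: 19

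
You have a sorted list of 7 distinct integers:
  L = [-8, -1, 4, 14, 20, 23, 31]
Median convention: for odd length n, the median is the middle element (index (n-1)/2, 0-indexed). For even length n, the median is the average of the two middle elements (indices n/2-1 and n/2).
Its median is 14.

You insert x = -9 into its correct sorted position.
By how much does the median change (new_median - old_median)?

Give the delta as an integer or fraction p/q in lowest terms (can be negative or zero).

Old median = 14
After inserting x = -9: new sorted = [-9, -8, -1, 4, 14, 20, 23, 31]
New median = 9
Delta = 9 - 14 = -5

Answer: -5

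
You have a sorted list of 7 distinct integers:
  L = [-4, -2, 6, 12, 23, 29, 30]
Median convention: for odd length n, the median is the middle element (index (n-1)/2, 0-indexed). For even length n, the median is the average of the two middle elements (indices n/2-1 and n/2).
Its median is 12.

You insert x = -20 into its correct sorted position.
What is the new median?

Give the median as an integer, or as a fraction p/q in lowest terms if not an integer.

Answer: 9

Derivation:
Old list (sorted, length 7): [-4, -2, 6, 12, 23, 29, 30]
Old median = 12
Insert x = -20
Old length odd (7). Middle was index 3 = 12.
New length even (8). New median = avg of two middle elements.
x = -20: 0 elements are < x, 7 elements are > x.
New sorted list: [-20, -4, -2, 6, 12, 23, 29, 30]
New median = 9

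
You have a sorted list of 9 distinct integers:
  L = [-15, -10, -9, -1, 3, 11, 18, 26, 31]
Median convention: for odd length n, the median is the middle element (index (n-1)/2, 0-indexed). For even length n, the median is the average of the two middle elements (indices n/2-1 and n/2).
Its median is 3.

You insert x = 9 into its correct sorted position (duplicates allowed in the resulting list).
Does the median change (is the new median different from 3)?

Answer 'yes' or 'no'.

Answer: yes

Derivation:
Old median = 3
Insert x = 9
New median = 6
Changed? yes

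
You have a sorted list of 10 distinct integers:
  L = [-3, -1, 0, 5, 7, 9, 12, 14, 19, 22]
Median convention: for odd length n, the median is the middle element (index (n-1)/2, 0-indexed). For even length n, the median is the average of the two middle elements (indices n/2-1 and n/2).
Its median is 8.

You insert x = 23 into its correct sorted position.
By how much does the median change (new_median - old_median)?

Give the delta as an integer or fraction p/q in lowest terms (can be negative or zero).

Answer: 1

Derivation:
Old median = 8
After inserting x = 23: new sorted = [-3, -1, 0, 5, 7, 9, 12, 14, 19, 22, 23]
New median = 9
Delta = 9 - 8 = 1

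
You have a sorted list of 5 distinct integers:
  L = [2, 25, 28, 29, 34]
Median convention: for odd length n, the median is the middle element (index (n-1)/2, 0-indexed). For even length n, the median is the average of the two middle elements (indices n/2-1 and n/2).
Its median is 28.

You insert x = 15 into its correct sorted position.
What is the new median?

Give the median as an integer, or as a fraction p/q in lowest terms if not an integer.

Answer: 53/2

Derivation:
Old list (sorted, length 5): [2, 25, 28, 29, 34]
Old median = 28
Insert x = 15
Old length odd (5). Middle was index 2 = 28.
New length even (6). New median = avg of two middle elements.
x = 15: 1 elements are < x, 4 elements are > x.
New sorted list: [2, 15, 25, 28, 29, 34]
New median = 53/2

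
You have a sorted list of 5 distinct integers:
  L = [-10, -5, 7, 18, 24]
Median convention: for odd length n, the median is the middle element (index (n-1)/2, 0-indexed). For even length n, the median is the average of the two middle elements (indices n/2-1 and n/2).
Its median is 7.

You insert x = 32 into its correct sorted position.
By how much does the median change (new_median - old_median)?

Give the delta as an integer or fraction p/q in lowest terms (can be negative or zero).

Answer: 11/2

Derivation:
Old median = 7
After inserting x = 32: new sorted = [-10, -5, 7, 18, 24, 32]
New median = 25/2
Delta = 25/2 - 7 = 11/2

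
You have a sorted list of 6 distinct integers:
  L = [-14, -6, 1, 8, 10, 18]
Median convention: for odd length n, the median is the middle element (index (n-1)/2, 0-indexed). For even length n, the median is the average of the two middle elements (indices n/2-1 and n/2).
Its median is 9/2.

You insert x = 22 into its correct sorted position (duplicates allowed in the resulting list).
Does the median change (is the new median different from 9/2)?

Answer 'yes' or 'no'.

Old median = 9/2
Insert x = 22
New median = 8
Changed? yes

Answer: yes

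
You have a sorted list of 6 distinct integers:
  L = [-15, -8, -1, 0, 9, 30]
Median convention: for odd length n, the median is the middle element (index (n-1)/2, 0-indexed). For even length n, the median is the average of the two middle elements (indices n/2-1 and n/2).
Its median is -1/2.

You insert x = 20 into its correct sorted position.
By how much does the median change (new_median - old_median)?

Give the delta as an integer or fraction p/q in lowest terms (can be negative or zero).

Answer: 1/2

Derivation:
Old median = -1/2
After inserting x = 20: new sorted = [-15, -8, -1, 0, 9, 20, 30]
New median = 0
Delta = 0 - -1/2 = 1/2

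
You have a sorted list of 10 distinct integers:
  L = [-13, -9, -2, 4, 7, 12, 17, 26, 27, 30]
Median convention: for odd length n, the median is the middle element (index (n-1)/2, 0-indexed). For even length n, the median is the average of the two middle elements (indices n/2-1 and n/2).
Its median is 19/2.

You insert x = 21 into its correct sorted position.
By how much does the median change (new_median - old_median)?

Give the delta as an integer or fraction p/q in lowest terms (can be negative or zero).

Answer: 5/2

Derivation:
Old median = 19/2
After inserting x = 21: new sorted = [-13, -9, -2, 4, 7, 12, 17, 21, 26, 27, 30]
New median = 12
Delta = 12 - 19/2 = 5/2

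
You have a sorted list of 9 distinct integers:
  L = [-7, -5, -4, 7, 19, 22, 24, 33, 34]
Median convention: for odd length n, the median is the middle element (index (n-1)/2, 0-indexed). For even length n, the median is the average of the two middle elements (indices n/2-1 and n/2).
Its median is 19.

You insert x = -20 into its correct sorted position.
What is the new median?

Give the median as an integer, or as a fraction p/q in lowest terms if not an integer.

Answer: 13

Derivation:
Old list (sorted, length 9): [-7, -5, -4, 7, 19, 22, 24, 33, 34]
Old median = 19
Insert x = -20
Old length odd (9). Middle was index 4 = 19.
New length even (10). New median = avg of two middle elements.
x = -20: 0 elements are < x, 9 elements are > x.
New sorted list: [-20, -7, -5, -4, 7, 19, 22, 24, 33, 34]
New median = 13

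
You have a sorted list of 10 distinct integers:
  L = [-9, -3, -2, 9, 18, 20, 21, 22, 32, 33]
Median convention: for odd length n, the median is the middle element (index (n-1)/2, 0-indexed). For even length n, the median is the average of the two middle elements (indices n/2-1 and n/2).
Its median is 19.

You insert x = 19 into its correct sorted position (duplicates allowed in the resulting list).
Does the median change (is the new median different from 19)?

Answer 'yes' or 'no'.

Answer: no

Derivation:
Old median = 19
Insert x = 19
New median = 19
Changed? no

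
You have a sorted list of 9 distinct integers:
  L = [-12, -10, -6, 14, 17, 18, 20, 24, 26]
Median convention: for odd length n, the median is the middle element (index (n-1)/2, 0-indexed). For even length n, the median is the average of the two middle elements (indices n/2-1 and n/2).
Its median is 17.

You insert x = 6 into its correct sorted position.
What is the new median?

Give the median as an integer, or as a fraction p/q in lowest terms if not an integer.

Answer: 31/2

Derivation:
Old list (sorted, length 9): [-12, -10, -6, 14, 17, 18, 20, 24, 26]
Old median = 17
Insert x = 6
Old length odd (9). Middle was index 4 = 17.
New length even (10). New median = avg of two middle elements.
x = 6: 3 elements are < x, 6 elements are > x.
New sorted list: [-12, -10, -6, 6, 14, 17, 18, 20, 24, 26]
New median = 31/2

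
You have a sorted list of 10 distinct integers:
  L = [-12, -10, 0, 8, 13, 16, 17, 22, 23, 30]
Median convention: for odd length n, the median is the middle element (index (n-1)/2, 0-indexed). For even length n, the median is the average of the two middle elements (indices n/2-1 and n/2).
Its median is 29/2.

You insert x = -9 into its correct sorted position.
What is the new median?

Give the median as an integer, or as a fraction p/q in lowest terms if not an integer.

Old list (sorted, length 10): [-12, -10, 0, 8, 13, 16, 17, 22, 23, 30]
Old median = 29/2
Insert x = -9
Old length even (10). Middle pair: indices 4,5 = 13,16.
New length odd (11). New median = single middle element.
x = -9: 2 elements are < x, 8 elements are > x.
New sorted list: [-12, -10, -9, 0, 8, 13, 16, 17, 22, 23, 30]
New median = 13

Answer: 13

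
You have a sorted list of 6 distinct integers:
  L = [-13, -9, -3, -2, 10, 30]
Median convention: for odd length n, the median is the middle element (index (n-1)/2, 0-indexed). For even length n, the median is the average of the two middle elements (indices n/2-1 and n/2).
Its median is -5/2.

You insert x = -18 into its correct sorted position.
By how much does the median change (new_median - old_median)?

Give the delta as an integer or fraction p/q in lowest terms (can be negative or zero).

Answer: -1/2

Derivation:
Old median = -5/2
After inserting x = -18: new sorted = [-18, -13, -9, -3, -2, 10, 30]
New median = -3
Delta = -3 - -5/2 = -1/2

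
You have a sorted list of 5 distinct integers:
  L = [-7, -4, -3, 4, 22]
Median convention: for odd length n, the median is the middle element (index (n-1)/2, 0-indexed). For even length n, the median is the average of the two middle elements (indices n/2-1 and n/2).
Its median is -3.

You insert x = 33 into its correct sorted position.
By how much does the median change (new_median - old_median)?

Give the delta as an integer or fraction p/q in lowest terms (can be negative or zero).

Answer: 7/2

Derivation:
Old median = -3
After inserting x = 33: new sorted = [-7, -4, -3, 4, 22, 33]
New median = 1/2
Delta = 1/2 - -3 = 7/2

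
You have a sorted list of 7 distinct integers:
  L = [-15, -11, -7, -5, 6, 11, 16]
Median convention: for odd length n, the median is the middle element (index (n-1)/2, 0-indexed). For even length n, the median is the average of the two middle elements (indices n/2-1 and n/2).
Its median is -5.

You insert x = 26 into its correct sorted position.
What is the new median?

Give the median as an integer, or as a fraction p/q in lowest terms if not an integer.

Answer: 1/2

Derivation:
Old list (sorted, length 7): [-15, -11, -7, -5, 6, 11, 16]
Old median = -5
Insert x = 26
Old length odd (7). Middle was index 3 = -5.
New length even (8). New median = avg of two middle elements.
x = 26: 7 elements are < x, 0 elements are > x.
New sorted list: [-15, -11, -7, -5, 6, 11, 16, 26]
New median = 1/2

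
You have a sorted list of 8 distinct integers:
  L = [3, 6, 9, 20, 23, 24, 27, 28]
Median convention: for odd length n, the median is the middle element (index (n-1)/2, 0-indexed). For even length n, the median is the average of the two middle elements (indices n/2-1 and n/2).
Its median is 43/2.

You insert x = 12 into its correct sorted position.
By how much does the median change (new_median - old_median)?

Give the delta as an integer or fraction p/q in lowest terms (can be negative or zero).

Old median = 43/2
After inserting x = 12: new sorted = [3, 6, 9, 12, 20, 23, 24, 27, 28]
New median = 20
Delta = 20 - 43/2 = -3/2

Answer: -3/2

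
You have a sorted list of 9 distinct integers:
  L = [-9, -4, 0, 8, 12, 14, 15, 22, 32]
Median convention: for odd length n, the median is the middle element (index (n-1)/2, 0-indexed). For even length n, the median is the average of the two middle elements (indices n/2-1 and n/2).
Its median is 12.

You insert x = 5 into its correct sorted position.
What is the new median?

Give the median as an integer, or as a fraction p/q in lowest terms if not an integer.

Old list (sorted, length 9): [-9, -4, 0, 8, 12, 14, 15, 22, 32]
Old median = 12
Insert x = 5
Old length odd (9). Middle was index 4 = 12.
New length even (10). New median = avg of two middle elements.
x = 5: 3 elements are < x, 6 elements are > x.
New sorted list: [-9, -4, 0, 5, 8, 12, 14, 15, 22, 32]
New median = 10

Answer: 10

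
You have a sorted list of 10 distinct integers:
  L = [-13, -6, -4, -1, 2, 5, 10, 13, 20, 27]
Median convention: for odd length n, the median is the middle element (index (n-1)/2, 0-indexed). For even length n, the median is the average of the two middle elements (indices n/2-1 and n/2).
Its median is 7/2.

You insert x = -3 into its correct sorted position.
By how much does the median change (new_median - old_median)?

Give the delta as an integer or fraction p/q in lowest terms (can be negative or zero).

Answer: -3/2

Derivation:
Old median = 7/2
After inserting x = -3: new sorted = [-13, -6, -4, -3, -1, 2, 5, 10, 13, 20, 27]
New median = 2
Delta = 2 - 7/2 = -3/2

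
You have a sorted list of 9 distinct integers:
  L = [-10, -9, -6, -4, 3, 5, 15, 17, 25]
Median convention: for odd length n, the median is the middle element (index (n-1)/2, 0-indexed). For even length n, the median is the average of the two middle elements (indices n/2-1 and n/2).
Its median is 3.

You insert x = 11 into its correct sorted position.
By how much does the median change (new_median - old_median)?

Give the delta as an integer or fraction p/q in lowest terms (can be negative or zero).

Answer: 1

Derivation:
Old median = 3
After inserting x = 11: new sorted = [-10, -9, -6, -4, 3, 5, 11, 15, 17, 25]
New median = 4
Delta = 4 - 3 = 1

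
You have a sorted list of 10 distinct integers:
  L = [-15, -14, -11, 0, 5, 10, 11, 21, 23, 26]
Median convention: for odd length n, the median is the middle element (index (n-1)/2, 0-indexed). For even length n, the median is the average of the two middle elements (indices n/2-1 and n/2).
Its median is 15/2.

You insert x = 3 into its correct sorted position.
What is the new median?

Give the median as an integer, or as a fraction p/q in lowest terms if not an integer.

Old list (sorted, length 10): [-15, -14, -11, 0, 5, 10, 11, 21, 23, 26]
Old median = 15/2
Insert x = 3
Old length even (10). Middle pair: indices 4,5 = 5,10.
New length odd (11). New median = single middle element.
x = 3: 4 elements are < x, 6 elements are > x.
New sorted list: [-15, -14, -11, 0, 3, 5, 10, 11, 21, 23, 26]
New median = 5

Answer: 5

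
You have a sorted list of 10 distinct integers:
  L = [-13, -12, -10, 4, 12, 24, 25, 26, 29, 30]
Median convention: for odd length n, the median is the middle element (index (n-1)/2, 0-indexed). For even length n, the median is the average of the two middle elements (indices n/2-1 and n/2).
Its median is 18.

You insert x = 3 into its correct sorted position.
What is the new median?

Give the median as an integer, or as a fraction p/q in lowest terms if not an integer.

Old list (sorted, length 10): [-13, -12, -10, 4, 12, 24, 25, 26, 29, 30]
Old median = 18
Insert x = 3
Old length even (10). Middle pair: indices 4,5 = 12,24.
New length odd (11). New median = single middle element.
x = 3: 3 elements are < x, 7 elements are > x.
New sorted list: [-13, -12, -10, 3, 4, 12, 24, 25, 26, 29, 30]
New median = 12

Answer: 12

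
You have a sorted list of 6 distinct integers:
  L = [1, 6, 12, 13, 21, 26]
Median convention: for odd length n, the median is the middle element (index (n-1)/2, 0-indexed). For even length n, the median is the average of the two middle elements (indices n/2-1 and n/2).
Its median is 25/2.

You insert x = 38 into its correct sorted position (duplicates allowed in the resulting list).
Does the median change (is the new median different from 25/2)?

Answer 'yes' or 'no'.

Old median = 25/2
Insert x = 38
New median = 13
Changed? yes

Answer: yes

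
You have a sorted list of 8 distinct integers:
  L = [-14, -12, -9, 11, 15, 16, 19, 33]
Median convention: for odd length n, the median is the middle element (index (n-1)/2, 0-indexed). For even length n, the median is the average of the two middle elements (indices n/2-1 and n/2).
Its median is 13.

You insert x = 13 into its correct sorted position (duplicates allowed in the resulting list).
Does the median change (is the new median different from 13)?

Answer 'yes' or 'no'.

Answer: no

Derivation:
Old median = 13
Insert x = 13
New median = 13
Changed? no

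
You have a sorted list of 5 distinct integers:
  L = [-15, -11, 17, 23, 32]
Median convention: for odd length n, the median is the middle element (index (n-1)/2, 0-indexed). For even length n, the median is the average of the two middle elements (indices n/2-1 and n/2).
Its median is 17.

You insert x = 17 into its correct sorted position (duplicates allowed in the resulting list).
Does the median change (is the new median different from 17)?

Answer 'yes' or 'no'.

Old median = 17
Insert x = 17
New median = 17
Changed? no

Answer: no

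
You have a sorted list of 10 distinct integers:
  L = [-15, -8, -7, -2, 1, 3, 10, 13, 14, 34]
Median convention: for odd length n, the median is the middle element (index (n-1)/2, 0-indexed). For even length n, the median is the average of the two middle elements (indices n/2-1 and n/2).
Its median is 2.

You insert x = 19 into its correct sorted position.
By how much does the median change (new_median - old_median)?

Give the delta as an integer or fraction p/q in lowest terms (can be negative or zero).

Answer: 1

Derivation:
Old median = 2
After inserting x = 19: new sorted = [-15, -8, -7, -2, 1, 3, 10, 13, 14, 19, 34]
New median = 3
Delta = 3 - 2 = 1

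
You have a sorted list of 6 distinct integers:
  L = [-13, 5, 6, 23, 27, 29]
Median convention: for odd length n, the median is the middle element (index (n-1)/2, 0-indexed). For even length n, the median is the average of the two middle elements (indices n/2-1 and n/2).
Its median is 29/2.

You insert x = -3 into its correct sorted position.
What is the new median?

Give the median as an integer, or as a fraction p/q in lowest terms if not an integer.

Answer: 6

Derivation:
Old list (sorted, length 6): [-13, 5, 6, 23, 27, 29]
Old median = 29/2
Insert x = -3
Old length even (6). Middle pair: indices 2,3 = 6,23.
New length odd (7). New median = single middle element.
x = -3: 1 elements are < x, 5 elements are > x.
New sorted list: [-13, -3, 5, 6, 23, 27, 29]
New median = 6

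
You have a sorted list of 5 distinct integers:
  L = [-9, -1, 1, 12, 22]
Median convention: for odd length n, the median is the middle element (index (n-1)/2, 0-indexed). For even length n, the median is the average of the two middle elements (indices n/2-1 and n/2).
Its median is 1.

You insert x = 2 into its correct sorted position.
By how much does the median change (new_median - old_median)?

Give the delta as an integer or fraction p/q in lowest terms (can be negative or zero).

Old median = 1
After inserting x = 2: new sorted = [-9, -1, 1, 2, 12, 22]
New median = 3/2
Delta = 3/2 - 1 = 1/2

Answer: 1/2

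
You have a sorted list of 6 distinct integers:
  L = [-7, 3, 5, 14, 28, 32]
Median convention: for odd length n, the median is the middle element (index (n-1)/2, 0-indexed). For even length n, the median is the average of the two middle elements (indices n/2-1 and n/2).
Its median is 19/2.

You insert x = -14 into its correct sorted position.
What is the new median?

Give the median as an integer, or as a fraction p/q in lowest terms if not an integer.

Old list (sorted, length 6): [-7, 3, 5, 14, 28, 32]
Old median = 19/2
Insert x = -14
Old length even (6). Middle pair: indices 2,3 = 5,14.
New length odd (7). New median = single middle element.
x = -14: 0 elements are < x, 6 elements are > x.
New sorted list: [-14, -7, 3, 5, 14, 28, 32]
New median = 5

Answer: 5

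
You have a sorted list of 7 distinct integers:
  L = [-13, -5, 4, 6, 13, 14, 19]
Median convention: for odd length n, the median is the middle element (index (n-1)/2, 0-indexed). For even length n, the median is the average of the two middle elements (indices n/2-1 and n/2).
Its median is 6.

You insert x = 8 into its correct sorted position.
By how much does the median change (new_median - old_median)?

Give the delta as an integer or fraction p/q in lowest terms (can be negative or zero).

Old median = 6
After inserting x = 8: new sorted = [-13, -5, 4, 6, 8, 13, 14, 19]
New median = 7
Delta = 7 - 6 = 1

Answer: 1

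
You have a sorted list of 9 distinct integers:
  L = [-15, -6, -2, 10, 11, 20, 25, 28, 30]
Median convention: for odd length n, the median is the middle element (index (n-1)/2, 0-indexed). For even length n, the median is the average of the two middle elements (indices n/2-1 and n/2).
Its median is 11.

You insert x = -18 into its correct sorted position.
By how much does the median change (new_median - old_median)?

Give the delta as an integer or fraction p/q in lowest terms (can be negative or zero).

Answer: -1/2

Derivation:
Old median = 11
After inserting x = -18: new sorted = [-18, -15, -6, -2, 10, 11, 20, 25, 28, 30]
New median = 21/2
Delta = 21/2 - 11 = -1/2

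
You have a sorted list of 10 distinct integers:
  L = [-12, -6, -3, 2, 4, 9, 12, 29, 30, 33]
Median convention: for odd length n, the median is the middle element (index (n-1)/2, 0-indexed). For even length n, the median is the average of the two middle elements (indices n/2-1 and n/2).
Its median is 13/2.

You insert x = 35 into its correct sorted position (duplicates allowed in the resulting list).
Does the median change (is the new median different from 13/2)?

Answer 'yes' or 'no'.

Answer: yes

Derivation:
Old median = 13/2
Insert x = 35
New median = 9
Changed? yes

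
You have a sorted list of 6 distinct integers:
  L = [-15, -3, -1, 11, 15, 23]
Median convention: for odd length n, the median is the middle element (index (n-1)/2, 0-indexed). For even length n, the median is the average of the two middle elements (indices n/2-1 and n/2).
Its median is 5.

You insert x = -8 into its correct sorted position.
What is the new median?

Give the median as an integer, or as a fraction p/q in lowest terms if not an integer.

Answer: -1

Derivation:
Old list (sorted, length 6): [-15, -3, -1, 11, 15, 23]
Old median = 5
Insert x = -8
Old length even (6). Middle pair: indices 2,3 = -1,11.
New length odd (7). New median = single middle element.
x = -8: 1 elements are < x, 5 elements are > x.
New sorted list: [-15, -8, -3, -1, 11, 15, 23]
New median = -1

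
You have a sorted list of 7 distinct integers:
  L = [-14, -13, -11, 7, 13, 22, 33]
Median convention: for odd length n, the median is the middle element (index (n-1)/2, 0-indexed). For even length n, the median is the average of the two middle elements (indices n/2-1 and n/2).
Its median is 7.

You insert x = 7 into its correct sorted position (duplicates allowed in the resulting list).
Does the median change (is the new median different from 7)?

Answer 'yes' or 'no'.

Old median = 7
Insert x = 7
New median = 7
Changed? no

Answer: no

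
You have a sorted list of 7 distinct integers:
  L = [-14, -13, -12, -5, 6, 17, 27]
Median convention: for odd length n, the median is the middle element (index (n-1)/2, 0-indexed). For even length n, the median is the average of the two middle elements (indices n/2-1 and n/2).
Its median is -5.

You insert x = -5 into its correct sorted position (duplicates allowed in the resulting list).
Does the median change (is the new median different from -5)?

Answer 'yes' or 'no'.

Old median = -5
Insert x = -5
New median = -5
Changed? no

Answer: no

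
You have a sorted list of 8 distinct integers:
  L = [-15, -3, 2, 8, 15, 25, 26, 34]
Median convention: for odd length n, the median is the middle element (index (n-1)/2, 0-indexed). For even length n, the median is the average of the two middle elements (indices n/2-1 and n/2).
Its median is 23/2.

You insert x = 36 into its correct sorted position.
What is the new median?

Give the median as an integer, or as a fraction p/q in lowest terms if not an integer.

Old list (sorted, length 8): [-15, -3, 2, 8, 15, 25, 26, 34]
Old median = 23/2
Insert x = 36
Old length even (8). Middle pair: indices 3,4 = 8,15.
New length odd (9). New median = single middle element.
x = 36: 8 elements are < x, 0 elements are > x.
New sorted list: [-15, -3, 2, 8, 15, 25, 26, 34, 36]
New median = 15

Answer: 15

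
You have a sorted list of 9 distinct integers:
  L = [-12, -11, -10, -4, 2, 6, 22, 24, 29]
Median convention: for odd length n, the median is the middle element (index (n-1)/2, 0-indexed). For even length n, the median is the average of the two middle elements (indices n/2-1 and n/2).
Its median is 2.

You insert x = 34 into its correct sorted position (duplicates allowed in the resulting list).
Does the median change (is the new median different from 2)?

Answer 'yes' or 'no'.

Answer: yes

Derivation:
Old median = 2
Insert x = 34
New median = 4
Changed? yes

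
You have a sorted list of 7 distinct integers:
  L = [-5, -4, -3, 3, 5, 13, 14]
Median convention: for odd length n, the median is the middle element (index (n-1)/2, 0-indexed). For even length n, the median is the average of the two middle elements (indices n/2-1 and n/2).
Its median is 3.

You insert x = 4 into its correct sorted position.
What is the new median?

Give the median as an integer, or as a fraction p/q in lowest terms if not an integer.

Old list (sorted, length 7): [-5, -4, -3, 3, 5, 13, 14]
Old median = 3
Insert x = 4
Old length odd (7). Middle was index 3 = 3.
New length even (8). New median = avg of two middle elements.
x = 4: 4 elements are < x, 3 elements are > x.
New sorted list: [-5, -4, -3, 3, 4, 5, 13, 14]
New median = 7/2

Answer: 7/2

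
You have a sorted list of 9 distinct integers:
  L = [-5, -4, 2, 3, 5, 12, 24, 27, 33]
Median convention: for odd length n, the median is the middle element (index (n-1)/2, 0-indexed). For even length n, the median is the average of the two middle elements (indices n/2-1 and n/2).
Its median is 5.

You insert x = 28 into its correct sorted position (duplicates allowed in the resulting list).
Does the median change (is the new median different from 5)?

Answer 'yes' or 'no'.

Old median = 5
Insert x = 28
New median = 17/2
Changed? yes

Answer: yes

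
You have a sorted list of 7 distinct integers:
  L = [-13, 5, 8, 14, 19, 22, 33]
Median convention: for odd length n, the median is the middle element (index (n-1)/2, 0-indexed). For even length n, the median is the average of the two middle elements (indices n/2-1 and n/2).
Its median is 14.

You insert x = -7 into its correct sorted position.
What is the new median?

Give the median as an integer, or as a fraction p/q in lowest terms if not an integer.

Answer: 11

Derivation:
Old list (sorted, length 7): [-13, 5, 8, 14, 19, 22, 33]
Old median = 14
Insert x = -7
Old length odd (7). Middle was index 3 = 14.
New length even (8). New median = avg of two middle elements.
x = -7: 1 elements are < x, 6 elements are > x.
New sorted list: [-13, -7, 5, 8, 14, 19, 22, 33]
New median = 11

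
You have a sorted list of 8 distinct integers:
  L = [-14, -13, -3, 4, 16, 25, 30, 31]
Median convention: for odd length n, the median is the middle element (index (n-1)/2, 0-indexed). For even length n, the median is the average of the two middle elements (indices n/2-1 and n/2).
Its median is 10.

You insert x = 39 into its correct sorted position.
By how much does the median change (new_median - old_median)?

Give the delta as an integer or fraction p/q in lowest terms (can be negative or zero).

Answer: 6

Derivation:
Old median = 10
After inserting x = 39: new sorted = [-14, -13, -3, 4, 16, 25, 30, 31, 39]
New median = 16
Delta = 16 - 10 = 6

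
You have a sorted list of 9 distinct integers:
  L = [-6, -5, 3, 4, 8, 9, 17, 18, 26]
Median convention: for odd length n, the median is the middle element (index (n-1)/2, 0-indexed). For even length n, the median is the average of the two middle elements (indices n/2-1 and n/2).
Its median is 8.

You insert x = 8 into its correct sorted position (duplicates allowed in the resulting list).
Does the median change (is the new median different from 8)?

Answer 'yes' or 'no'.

Answer: no

Derivation:
Old median = 8
Insert x = 8
New median = 8
Changed? no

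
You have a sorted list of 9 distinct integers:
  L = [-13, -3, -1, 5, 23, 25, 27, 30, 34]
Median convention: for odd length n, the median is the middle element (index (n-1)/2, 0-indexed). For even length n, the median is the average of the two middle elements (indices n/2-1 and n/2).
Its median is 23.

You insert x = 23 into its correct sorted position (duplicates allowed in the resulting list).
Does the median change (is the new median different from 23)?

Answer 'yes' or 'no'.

Old median = 23
Insert x = 23
New median = 23
Changed? no

Answer: no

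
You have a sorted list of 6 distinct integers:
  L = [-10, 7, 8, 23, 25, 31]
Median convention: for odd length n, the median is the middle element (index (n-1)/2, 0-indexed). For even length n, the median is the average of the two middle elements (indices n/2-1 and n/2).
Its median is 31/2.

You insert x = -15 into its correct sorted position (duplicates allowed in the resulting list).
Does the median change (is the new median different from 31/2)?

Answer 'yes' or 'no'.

Old median = 31/2
Insert x = -15
New median = 8
Changed? yes

Answer: yes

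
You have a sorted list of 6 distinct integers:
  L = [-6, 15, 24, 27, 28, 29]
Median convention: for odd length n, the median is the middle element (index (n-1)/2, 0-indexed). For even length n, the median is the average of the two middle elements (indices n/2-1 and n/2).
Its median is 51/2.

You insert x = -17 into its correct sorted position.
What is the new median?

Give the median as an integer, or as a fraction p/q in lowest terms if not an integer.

Old list (sorted, length 6): [-6, 15, 24, 27, 28, 29]
Old median = 51/2
Insert x = -17
Old length even (6). Middle pair: indices 2,3 = 24,27.
New length odd (7). New median = single middle element.
x = -17: 0 elements are < x, 6 elements are > x.
New sorted list: [-17, -6, 15, 24, 27, 28, 29]
New median = 24

Answer: 24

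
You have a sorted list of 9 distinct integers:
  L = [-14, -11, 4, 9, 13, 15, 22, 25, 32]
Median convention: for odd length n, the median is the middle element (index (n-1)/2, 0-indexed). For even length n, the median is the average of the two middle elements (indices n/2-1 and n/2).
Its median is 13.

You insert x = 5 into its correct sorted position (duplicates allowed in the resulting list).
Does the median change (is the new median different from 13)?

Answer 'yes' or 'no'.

Answer: yes

Derivation:
Old median = 13
Insert x = 5
New median = 11
Changed? yes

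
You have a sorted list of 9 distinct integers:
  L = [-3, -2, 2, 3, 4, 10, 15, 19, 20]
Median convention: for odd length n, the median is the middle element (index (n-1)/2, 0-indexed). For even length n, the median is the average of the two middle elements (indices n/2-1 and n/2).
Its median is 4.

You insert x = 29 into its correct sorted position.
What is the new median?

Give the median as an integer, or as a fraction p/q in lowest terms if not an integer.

Old list (sorted, length 9): [-3, -2, 2, 3, 4, 10, 15, 19, 20]
Old median = 4
Insert x = 29
Old length odd (9). Middle was index 4 = 4.
New length even (10). New median = avg of two middle elements.
x = 29: 9 elements are < x, 0 elements are > x.
New sorted list: [-3, -2, 2, 3, 4, 10, 15, 19, 20, 29]
New median = 7

Answer: 7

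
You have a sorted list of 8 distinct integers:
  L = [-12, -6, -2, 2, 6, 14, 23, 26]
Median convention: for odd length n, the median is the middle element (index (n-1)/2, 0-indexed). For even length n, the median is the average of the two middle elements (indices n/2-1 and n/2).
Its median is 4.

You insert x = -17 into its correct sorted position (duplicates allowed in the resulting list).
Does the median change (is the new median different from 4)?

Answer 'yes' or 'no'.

Answer: yes

Derivation:
Old median = 4
Insert x = -17
New median = 2
Changed? yes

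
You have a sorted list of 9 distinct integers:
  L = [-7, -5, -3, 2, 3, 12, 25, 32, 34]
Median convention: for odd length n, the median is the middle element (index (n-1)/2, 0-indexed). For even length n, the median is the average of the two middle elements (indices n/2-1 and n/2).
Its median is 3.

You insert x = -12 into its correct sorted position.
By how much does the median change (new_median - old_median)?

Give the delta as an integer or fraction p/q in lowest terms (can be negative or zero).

Answer: -1/2

Derivation:
Old median = 3
After inserting x = -12: new sorted = [-12, -7, -5, -3, 2, 3, 12, 25, 32, 34]
New median = 5/2
Delta = 5/2 - 3 = -1/2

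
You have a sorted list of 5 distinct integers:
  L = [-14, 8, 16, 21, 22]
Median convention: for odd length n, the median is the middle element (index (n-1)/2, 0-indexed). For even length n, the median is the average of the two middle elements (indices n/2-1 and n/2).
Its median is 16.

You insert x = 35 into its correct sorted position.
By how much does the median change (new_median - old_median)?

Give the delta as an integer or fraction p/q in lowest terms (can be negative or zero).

Old median = 16
After inserting x = 35: new sorted = [-14, 8, 16, 21, 22, 35]
New median = 37/2
Delta = 37/2 - 16 = 5/2

Answer: 5/2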